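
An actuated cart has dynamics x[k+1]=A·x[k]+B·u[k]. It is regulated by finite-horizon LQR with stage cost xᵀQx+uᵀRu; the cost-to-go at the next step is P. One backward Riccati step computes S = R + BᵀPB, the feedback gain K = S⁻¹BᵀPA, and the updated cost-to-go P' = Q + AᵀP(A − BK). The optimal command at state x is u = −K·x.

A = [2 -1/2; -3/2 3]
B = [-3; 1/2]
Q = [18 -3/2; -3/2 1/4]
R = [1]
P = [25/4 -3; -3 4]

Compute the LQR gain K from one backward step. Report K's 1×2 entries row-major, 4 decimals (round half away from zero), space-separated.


BᵀP = [-20.2500 11.0000]
S = R + BᵀPB = [1] + [66.2500] = [67.2500]
BᵀPA = [-57.0000 43.1250]
K = S⁻¹·BᵀPA = [-0.8476 0.6413]
A−BK = [-0.5428 1.4238; -1.0762 2.6794]
AᵀP(A−BK) = [3.6877 -7.9480; -7.9480 18.9080]
P' = Q + AᵀP(A−BK) = [21.6877 -9.4480; -9.4480 19.1580]
tr(P') = 40.8457

-0.8476 0.6413


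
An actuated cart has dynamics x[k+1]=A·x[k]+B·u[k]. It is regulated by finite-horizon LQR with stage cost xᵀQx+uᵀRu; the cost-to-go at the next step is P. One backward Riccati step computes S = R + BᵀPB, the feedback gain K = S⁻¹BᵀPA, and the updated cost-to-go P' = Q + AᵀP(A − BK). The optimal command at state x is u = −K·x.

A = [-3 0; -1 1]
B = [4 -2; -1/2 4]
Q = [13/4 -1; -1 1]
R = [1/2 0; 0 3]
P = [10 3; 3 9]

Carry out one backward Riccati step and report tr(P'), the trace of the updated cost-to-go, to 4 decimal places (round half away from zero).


5.2917

BᵀP = [38.5000 7.5000; -8.0000 30.0000]
S = R + BᵀPB = [1/2 0; 0 3] + [150.2500 -47.0000; -47.0000 136.0000] = [150.7500 -47.0000; -47.0000 139.0000]
BᵀPA = [-123.0000 7.5000; -6.0000 30.0000]
K = S⁻¹·BᵀPA = [-0.9271 0.1308; -0.3567 0.2601]
A−BK = [-0.0048 -0.0032; -0.0370 0.0252]
AᵀP(A−BK) = [0.8250 -0.3471; -0.3471 0.2168]
P' = Q + AᵀP(A−BK) = [4.0750 -1.3471; -1.3471 1.2168]
tr(P') = 5.2917


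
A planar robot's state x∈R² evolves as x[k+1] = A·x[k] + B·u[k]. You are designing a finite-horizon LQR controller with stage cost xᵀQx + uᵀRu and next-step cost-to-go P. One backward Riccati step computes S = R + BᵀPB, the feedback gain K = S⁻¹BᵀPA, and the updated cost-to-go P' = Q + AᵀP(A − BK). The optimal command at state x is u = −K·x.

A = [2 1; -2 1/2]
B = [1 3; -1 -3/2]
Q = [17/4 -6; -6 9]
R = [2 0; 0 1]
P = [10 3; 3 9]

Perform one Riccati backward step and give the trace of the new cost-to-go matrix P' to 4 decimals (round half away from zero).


22.1373

BᵀP = [7.0000 -6.0000; 25.5000 -4.5000]
S = R + BᵀPB = [2 0; 0 1] + [13.0000 30.0000; 30.0000 83.2500] = [15.0000 30.0000; 30.0000 84.2500]
BᵀPA = [26.0000 4.0000; 60.0000 23.2500]
K = S⁻¹·BᵀPA = [1.0735 -0.9911; 0.3299 0.6289]
A−BK = [-0.0632 0.1045; -0.4316 0.4522]
AᵀP(A−BK) = [4.2942 -3.9643; -3.9643 4.5931]
P' = Q + AᵀP(A−BK) = [8.5442 -9.9643; -9.9643 13.5931]
tr(P') = 22.1373


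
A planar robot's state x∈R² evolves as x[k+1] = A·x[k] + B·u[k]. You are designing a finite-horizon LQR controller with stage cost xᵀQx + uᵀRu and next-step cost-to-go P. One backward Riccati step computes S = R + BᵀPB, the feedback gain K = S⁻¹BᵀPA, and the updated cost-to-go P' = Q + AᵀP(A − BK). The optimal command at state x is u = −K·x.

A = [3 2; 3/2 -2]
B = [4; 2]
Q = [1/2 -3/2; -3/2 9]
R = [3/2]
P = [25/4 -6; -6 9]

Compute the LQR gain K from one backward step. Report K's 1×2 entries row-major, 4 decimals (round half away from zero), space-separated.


BᵀP = [13.0000 -6.0000]
S = R + BᵀPB = [3/2] + [40.0000] = [41.5000]
BᵀPA = [30.0000 38.0000]
K = S⁻¹·BᵀPA = [0.7229 0.9157]
A−BK = [0.1084 -1.6627; 0.0542 -3.8313]
AᵀP(A−BK) = [0.8133 1.0301; 1.0301 74.2048]
P' = Q + AᵀP(A−BK) = [1.3133 -0.4699; -0.4699 83.2048]
tr(P') = 84.5181

0.7229 0.9157


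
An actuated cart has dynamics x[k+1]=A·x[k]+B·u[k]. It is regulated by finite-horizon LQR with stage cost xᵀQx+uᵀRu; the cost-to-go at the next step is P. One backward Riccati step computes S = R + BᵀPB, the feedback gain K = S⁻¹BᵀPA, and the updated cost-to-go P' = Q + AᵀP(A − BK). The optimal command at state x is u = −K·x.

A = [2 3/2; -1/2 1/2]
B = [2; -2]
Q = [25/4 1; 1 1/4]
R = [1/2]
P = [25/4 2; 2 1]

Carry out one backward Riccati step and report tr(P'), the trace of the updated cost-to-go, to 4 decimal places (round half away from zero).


BᵀP = [8.5000 2.0000]
S = R + BᵀPB = [1/2] + [13.0000] = [13.5000]
BᵀPA = [16.0000 13.7500]
K = S⁻¹·BᵀPA = [1.1852 1.0185]
A−BK = [-0.3704 -0.5370; 1.8704 2.5370]
AᵀP(A−BK) = [2.2870 2.7037; 2.7037 3.3079]
P' = Q + AᵀP(A−BK) = [8.5370 3.7037; 3.7037 3.5579]
tr(P') = 12.0949

12.0949


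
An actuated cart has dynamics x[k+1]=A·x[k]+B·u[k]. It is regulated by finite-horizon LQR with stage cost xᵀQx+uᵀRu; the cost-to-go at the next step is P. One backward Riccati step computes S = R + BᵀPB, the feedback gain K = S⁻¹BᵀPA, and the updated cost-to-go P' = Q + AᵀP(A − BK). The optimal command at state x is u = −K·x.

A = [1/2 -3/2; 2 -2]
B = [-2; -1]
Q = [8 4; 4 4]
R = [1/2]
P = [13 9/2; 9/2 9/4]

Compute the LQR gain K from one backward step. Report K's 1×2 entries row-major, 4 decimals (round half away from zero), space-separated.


-0.5189 0.9381

BᵀP = [-30.5000 -11.2500]
S = R + BᵀPB = [1/2] + [72.2500] = [72.7500]
BᵀPA = [-37.7500 68.2500]
K = S⁻¹·BᵀPA = [-0.5189 0.9381]
A−BK = [-0.5378 0.3763; 1.4811 -1.0619]
AᵀP(A−BK) = [1.6615 -1.3351; -1.3351 1.2216]
P' = Q + AᵀP(A−BK) = [9.6615 2.6649; 2.6649 5.2216]
tr(P') = 14.8832


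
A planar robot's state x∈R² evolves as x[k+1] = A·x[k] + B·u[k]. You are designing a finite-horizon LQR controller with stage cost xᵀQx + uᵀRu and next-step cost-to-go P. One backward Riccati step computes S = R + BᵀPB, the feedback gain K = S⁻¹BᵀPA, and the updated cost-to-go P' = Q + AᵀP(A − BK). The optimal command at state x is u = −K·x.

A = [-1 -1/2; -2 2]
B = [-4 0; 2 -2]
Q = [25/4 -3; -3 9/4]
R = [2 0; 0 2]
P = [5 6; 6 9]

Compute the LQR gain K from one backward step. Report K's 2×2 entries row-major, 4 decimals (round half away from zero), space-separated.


0.2659 0.0809 1.1792 -0.8150

BᵀP = [-8.0000 -6.0000; -12.0000 -18.0000]
S = R + BᵀPB = [2 0; 0 2] + [20.0000 12.0000; 12.0000 36.0000] = [22.0000 12.0000; 12.0000 38.0000]
BᵀPA = [20.0000 -8.0000; 48.0000 -30.0000]
K = S⁻¹·BᵀPA = [0.2659 0.0809; 1.1792 -0.8150]
A−BK = [0.0636 -0.1763; -0.1734 0.2081]
AᵀP(A−BK) = [3.0809 -1.9971; -1.9971 1.4465]
P' = Q + AᵀP(A−BK) = [9.3309 -4.9971; -4.9971 3.6965]
tr(P') = 13.0275


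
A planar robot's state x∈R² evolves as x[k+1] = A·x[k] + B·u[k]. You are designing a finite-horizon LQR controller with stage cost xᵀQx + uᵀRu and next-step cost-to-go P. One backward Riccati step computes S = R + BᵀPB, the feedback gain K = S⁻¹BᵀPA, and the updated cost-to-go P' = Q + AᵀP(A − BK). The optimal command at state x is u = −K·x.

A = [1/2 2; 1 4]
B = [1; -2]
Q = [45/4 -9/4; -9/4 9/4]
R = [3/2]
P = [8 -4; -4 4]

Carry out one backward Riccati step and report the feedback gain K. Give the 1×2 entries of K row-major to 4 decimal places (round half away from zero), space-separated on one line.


BᵀP = [16.0000 -12.0000]
S = R + BᵀPB = [3/2] + [40.0000] = [41.5000]
BᵀPA = [-4.0000 -16.0000]
K = S⁻¹·BᵀPA = [-0.0964 -0.3855]
A−BK = [0.5964 2.3855; 0.8072 3.2289]
AᵀP(A−BK) = [1.6145 6.4578; 6.4578 25.8313]
P' = Q + AᵀP(A−BK) = [12.8645 4.2078; 4.2078 28.0813]
tr(P') = 40.9458

-0.0964 -0.3855


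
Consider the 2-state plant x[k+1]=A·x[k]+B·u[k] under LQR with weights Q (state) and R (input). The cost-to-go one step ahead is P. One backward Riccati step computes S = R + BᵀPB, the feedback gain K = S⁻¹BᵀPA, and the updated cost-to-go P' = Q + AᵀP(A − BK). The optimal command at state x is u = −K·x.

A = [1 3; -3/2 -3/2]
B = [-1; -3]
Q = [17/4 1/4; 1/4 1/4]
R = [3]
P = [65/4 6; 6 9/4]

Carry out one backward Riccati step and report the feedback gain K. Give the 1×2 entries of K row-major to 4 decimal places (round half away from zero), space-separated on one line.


BᵀP = [-34.2500 -12.7500]
S = R + BᵀPB = [3] + [72.5000] = [75.5000]
BᵀPA = [-15.1250 -83.6250]
K = S⁻¹·BᵀPA = [-0.2003 -1.1076]
A−BK = [0.7997 1.8924; -2.1010 -4.8228]
AᵀP(A−BK) = [0.2825 1.0598; 1.0598 4.6881]
P' = Q + AᵀP(A−BK) = [4.5325 1.3098; 1.3098 4.9381]
tr(P') = 9.4706

-0.2003 -1.1076


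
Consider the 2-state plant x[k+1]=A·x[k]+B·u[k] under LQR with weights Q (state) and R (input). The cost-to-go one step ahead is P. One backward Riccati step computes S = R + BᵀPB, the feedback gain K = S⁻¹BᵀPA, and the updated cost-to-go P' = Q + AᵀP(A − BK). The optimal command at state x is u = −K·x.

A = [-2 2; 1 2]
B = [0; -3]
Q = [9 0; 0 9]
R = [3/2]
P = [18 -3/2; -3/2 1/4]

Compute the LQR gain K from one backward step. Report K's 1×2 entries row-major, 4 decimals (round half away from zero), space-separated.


BᵀP = [4.5000 -0.7500]
S = R + BᵀPB = [3/2] + [2.2500] = [3.7500]
BᵀPA = [-9.7500 7.5000]
K = S⁻¹·BᵀPA = [-2.6000 2.0000]
A−BK = [-2.0000 2.0000; -6.8000 8.0000]
AᵀP(A−BK) = [52.9000 -49.0000; -49.0000 46.0000]
P' = Q + AᵀP(A−BK) = [61.9000 -49.0000; -49.0000 55.0000]
tr(P') = 116.9000

-2.6000 2.0000


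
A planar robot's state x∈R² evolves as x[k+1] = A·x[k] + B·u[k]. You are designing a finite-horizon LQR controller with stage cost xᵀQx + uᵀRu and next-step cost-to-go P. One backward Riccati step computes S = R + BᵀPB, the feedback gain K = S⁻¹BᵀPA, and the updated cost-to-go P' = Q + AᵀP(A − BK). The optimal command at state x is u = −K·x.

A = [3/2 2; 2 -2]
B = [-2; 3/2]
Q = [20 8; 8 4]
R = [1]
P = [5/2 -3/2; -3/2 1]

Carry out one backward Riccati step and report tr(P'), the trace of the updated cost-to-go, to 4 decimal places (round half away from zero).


BᵀP = [-7.2500 4.5000]
S = R + BᵀPB = [1] + [21.2500] = [22.2500]
BᵀPA = [-1.8750 -23.5000]
K = S⁻¹·BᵀPA = [-0.0843 -1.0562]
A−BK = [1.3315 -0.1124; 2.1264 -0.4157]
AᵀP(A−BK) = [0.4670 0.0197; 0.0197 1.1798]
P' = Q + AᵀP(A−BK) = [20.4670 8.0197; 8.0197 5.1798]
tr(P') = 25.6468

25.6468


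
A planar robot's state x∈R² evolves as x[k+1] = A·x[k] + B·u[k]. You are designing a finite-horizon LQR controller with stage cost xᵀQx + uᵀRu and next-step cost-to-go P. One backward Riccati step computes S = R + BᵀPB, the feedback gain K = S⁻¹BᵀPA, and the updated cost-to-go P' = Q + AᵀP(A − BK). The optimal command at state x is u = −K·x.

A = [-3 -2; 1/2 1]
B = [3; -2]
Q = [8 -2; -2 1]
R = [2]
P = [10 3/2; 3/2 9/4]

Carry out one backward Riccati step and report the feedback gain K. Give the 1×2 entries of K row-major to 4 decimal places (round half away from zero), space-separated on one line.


-0.9759 -0.6506

BᵀP = [27.0000 0.0000]
S = R + BᵀPB = [2] + [81.0000] = [83.0000]
BᵀPA = [-81.0000 -54.0000]
K = S⁻¹·BᵀPA = [-0.9759 -0.6506]
A−BK = [-0.0723 -0.0482; -1.4518 -0.3012]
AᵀP(A−BK) = [7.0143 2.4262; 2.4262 1.1175]
P' = Q + AᵀP(A−BK) = [15.0143 0.4262; 0.4262 2.1175]
tr(P') = 17.1318


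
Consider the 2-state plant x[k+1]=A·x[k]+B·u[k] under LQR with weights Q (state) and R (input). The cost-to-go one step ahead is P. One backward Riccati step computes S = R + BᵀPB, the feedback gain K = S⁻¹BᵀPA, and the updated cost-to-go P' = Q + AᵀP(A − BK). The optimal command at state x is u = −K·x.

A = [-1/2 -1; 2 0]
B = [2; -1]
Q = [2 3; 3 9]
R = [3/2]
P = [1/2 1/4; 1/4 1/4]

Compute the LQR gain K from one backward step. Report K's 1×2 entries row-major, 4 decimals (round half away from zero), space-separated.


BᵀP = [0.7500 0.2500]
S = R + BᵀPB = [3/2] + [1.2500] = [2.7500]
BᵀPA = [0.1250 -0.7500]
K = S⁻¹·BᵀPA = [0.0455 -0.2727]
A−BK = [-0.5909 -0.4545; 2.0455 -0.2727]
AᵀP(A−BK) = [0.6193 -0.2159; -0.2159 0.2955]
P' = Q + AᵀP(A−BK) = [2.6193 2.7841; 2.7841 9.2955]
tr(P') = 11.9148

0.0455 -0.2727


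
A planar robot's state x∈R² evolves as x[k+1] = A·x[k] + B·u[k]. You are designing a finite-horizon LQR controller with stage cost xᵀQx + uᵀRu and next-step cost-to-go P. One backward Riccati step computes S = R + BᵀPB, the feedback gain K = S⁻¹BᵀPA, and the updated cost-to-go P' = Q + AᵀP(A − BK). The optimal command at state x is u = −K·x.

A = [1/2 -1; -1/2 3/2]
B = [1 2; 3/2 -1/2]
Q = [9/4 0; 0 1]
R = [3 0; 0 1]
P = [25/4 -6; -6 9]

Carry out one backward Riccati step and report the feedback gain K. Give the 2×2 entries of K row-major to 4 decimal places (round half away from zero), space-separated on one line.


-0.1545 0.5067 0.3620 -0.8836

BᵀP = [-2.7500 7.5000; 15.5000 -16.5000]
S = R + BᵀPB = [3 0; 0 1] + [8.5000 -9.2500; -9.2500 39.2500] = [11.5000 -9.2500; -9.2500 40.2500]
BᵀPA = [-5.1250 14.0000; 16.0000 -40.2500]
K = S⁻¹·BᵀPA = [-0.1545 0.5067; 0.3620 -0.8836]
A−BK = [-0.0696 0.2604; -0.0873 0.2982]
AᵀP(A−BK) = [0.2286 -0.6413; -0.6413 1.8431]
P' = Q + AᵀP(A−BK) = [2.4786 -0.6413; -0.6413 2.8431]
tr(P') = 5.3217


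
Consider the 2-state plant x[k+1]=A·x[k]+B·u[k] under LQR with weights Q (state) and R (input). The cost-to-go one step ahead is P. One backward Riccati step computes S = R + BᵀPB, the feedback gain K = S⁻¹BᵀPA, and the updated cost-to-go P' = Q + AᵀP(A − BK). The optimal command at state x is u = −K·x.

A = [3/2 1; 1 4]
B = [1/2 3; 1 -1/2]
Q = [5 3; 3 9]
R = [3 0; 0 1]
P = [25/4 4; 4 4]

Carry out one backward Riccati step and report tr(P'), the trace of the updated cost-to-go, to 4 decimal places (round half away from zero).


BᵀP = [7.1250 6.0000; 16.7500 10.0000]
S = R + BᵀPB = [3 0; 0 1] + [9.5625 18.3750; 18.3750 45.2500] = [12.5625 18.3750; 18.3750 46.2500]
BᵀPA = [16.6875 31.1250; 35.1250 56.7500]
K = S⁻¹·BᵀPA = [0.5193 1.6302; 0.5532 0.5794]
A−BK = [-0.4191 -1.5532; 0.7573 2.6595]
AᵀP(A−BK) = [1.9676 5.8213; 5.8213 18.6317]
P' = Q + AᵀP(A−BK) = [6.9676 8.8213; 8.8213 27.6317]
tr(P') = 34.5994

34.5994


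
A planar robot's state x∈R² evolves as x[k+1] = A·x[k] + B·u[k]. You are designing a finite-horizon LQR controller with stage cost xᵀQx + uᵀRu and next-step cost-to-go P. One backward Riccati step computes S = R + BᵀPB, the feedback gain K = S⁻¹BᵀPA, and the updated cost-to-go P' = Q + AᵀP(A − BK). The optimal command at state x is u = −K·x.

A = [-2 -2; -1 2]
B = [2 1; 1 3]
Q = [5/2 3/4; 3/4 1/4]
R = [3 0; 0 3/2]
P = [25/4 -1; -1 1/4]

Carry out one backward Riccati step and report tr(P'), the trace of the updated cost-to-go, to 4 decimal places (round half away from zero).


BᵀP = [11.5000 -1.7500; 3.2500 -0.2500]
S = R + BᵀPB = [3 0; 0 3/2] + [21.2500 6.2500; 6.2500 2.5000] = [24.2500 6.2500; 6.2500 4.0000]
BᵀPA = [-21.2500 -26.5000; -6.2500 -7.0000]
K = S⁻¹·BᵀPA = [-0.7929 -1.0744; -0.3236 -0.0712]
A−BK = [-0.0906 0.2201; 0.7638 3.2880]
AᵀP(A−BK) = [2.3786 3.2233; 3.2233 5.0291]
P' = Q + AᵀP(A−BK) = [4.8786 3.9733; 3.9733 5.2791]
tr(P') = 10.1578

10.1578


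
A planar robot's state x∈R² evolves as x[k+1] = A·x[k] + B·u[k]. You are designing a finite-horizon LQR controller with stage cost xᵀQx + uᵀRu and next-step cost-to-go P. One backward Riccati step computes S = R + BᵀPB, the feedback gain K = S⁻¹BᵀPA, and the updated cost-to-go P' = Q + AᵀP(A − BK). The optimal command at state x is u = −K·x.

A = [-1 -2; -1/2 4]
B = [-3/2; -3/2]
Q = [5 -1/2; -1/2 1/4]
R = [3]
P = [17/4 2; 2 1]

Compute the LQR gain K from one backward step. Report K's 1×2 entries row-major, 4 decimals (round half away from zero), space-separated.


0.4882 0.0315

BᵀP = [-9.3750 -4.5000]
S = R + BᵀPB = [3] + [20.8125] = [23.8125]
BᵀPA = [11.6250 0.7500]
K = S⁻¹·BᵀPA = [0.4882 0.0315]
A−BK = [-0.2677 -1.9528; 0.2323 4.0472]
AᵀP(A−BK) = [0.8248 0.1339; 0.1339 0.9764]
P' = Q + AᵀP(A−BK) = [5.8248 -0.3661; -0.3661 1.2264]
tr(P') = 7.0512


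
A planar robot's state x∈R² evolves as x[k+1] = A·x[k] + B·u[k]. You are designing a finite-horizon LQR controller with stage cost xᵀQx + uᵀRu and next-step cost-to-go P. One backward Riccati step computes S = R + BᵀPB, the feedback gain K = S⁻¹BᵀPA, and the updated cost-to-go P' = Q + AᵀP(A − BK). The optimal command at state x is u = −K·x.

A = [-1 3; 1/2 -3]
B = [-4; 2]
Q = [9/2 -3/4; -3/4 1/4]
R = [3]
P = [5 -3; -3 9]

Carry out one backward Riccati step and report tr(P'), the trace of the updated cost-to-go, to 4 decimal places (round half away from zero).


BᵀP = [-26.0000 30.0000]
S = R + BᵀPB = [3] + [164.0000] = [167.0000]
BᵀPA = [41.0000 -168.0000]
K = S⁻¹·BᵀPA = [0.2455 -1.0060]
A−BK = [-0.0180 -1.0240; 0.0090 -0.9880]
AᵀP(A−BK) = [0.1841 -0.7545; -0.7545 10.9940]
P' = Q + AᵀP(A−BK) = [4.6841 -1.5045; -1.5045 11.2440]
tr(P') = 15.9281

15.9281


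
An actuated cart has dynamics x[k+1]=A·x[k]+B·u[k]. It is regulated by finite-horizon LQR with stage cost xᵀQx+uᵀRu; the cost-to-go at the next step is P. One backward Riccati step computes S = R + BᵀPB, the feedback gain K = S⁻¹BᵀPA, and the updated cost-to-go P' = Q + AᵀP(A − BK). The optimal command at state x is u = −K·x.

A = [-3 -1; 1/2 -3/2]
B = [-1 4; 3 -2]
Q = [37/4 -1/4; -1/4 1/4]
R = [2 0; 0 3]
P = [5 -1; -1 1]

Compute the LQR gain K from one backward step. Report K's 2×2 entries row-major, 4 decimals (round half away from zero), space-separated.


BᵀP = [-8.0000 4.0000; 22.0000 -6.0000]
S = R + BᵀPB = [2 0; 0 3] + [20.0000 -40.0000; -40.0000 100.0000] = [22.0000 -40.0000; -40.0000 103.0000]
BᵀPA = [26.0000 2.0000; -69.0000 -13.0000]
K = S⁻¹·BᵀPA = [-0.1231 -0.4715; -0.7177 -0.3093]
A−BK = [-0.2523 -0.2342; -0.5661 -0.7042]
AᵀP(A−BK) = [1.9287 1.1659; 1.1659 1.1719]
P' = Q + AᵀP(A−BK) = [11.1787 0.9159; 0.9159 1.4219]
tr(P') = 12.6006

-0.1231 -0.4715 -0.7177 -0.3093


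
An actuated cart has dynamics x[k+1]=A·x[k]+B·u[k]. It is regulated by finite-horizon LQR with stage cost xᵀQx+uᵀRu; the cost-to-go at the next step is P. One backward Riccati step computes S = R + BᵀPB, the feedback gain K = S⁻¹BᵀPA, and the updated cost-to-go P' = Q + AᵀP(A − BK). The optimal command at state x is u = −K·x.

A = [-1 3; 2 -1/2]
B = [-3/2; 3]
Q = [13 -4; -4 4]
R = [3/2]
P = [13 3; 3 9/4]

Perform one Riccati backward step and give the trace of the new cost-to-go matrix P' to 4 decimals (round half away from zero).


BᵀP = [-10.5000 2.2500]
S = R + BᵀPB = [3/2] + [22.5000] = [24.0000]
BᵀPA = [15.0000 -32.6250]
K = S⁻¹·BᵀPA = [0.6250 -1.3594]
A−BK = [-0.0625 0.9609; 0.1250 3.5781]
AᵀP(A−BK) = [0.6250 -1.3594; -1.3594 64.2129]
P' = Q + AᵀP(A−BK) = [13.6250 -5.3594; -5.3594 68.2129]
tr(P') = 81.8379

81.8379


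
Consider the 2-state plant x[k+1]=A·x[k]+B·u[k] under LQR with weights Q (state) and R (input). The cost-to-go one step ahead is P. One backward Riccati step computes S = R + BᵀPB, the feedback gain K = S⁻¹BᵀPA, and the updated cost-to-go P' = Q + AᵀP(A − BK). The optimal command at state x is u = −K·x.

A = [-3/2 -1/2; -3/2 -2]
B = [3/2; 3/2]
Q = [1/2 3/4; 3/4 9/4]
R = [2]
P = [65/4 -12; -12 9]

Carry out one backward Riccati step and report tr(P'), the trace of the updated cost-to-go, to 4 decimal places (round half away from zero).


12.9610

BᵀP = [6.3750 -4.5000]
S = R + BᵀPB = [2] + [2.8125] = [4.8125]
BᵀPA = [-2.8125 5.8125]
K = S⁻¹·BᵀPA = [-0.5844 1.2078]
A−BK = [-0.6234 -2.3117; -0.6234 -3.8117]
AᵀP(A−BK) = [1.1688 -2.4156; -2.4156 9.0422]
P' = Q + AᵀP(A−BK) = [1.6688 -1.6656; -1.6656 11.2922]
tr(P') = 12.9610


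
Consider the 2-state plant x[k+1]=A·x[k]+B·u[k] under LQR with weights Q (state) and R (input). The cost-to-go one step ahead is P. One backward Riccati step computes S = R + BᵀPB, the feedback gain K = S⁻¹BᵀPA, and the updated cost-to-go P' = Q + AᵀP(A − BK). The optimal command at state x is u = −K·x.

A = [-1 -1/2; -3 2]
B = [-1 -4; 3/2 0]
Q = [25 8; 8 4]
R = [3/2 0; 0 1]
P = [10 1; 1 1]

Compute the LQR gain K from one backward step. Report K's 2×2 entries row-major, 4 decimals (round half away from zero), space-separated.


-1.1153 0.7608 0.5585 -0.0861

BᵀP = [-8.5000 0.5000; -40.0000 -4.0000]
S = R + BᵀPB = [3/2 0; 0 1] + [9.2500 34.0000; 34.0000 160.0000] = [10.7500 34.0000; 34.0000 161.0000]
BᵀPA = [7.0000 5.2500; 52.0000 12.0000]
K = S⁻¹·BᵀPA = [-1.1153 0.7608; 0.5585 -0.0861]
A−BK = [0.1187 -0.0837; -1.3271 0.8589]
AᵀP(A−BK) = [3.7647 -2.3469; -2.3469 1.5395]
P' = Q + AᵀP(A−BK) = [28.7647 5.6531; 5.6531 5.5395]
tr(P') = 34.3042


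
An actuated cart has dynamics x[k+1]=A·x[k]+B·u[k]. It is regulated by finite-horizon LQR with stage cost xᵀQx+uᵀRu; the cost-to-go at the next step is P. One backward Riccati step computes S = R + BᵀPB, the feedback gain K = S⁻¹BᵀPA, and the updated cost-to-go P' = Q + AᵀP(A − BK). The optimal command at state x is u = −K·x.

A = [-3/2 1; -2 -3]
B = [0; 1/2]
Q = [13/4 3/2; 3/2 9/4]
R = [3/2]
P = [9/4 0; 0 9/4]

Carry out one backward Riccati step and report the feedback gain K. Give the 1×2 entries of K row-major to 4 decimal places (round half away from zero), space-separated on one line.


-1.0909 -1.6364

BᵀP = [0.0000 1.1250]
S = R + BᵀPB = [3/2] + [0.5625] = [2.0625]
BᵀPA = [-2.2500 -3.3750]
K = S⁻¹·BᵀPA = [-1.0909 -1.6364]
A−BK = [-1.5000 1.0000; -1.4545 -2.1818]
AᵀP(A−BK) = [11.6080 6.4432; 6.4432 16.9773]
P' = Q + AᵀP(A−BK) = [14.8580 7.9432; 7.9432 19.2273]
tr(P') = 34.0852


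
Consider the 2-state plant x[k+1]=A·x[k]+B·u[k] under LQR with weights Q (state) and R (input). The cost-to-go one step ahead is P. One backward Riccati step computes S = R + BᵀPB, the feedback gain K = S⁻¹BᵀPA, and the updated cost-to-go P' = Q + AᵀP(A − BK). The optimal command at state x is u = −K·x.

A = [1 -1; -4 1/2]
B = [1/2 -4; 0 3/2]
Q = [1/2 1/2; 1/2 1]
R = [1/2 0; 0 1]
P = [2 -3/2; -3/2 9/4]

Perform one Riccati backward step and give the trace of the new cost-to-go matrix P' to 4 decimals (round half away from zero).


10.6615

BᵀP = [1.0000 -0.7500; -10.2500 9.3750]
S = R + BᵀPB = [1/2 0; 0 1] + [0.5000 -5.1250; -5.1250 55.0625] = [1.0000 -5.1250; -5.1250 56.0625]
BᵀPA = [4.0000 -1.3750; -47.7500 14.9375]
K = S⁻¹·BᵀPA = [-0.6869 -0.0178; -0.9145 0.2648]
A−BK = [-2.3146 0.0682; -2.6282 0.1028]
AᵀP(A−BK) = [9.0792 -0.5338; -0.5338 0.0823]
P' = Q + AᵀP(A−BK) = [9.5792 -0.0338; -0.0338 1.0823]
tr(P') = 10.6615


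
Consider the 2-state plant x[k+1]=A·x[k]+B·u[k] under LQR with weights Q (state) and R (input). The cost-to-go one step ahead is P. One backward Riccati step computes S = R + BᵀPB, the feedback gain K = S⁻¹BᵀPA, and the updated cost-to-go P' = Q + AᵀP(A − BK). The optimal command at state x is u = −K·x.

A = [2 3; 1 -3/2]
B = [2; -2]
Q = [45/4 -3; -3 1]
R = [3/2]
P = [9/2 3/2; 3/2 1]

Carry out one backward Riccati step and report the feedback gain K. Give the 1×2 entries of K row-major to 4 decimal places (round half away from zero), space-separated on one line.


BᵀP = [6.0000 1.0000]
S = R + BᵀPB = [3/2] + [10.0000] = [11.5000]
BᵀPA = [13.0000 16.5000]
K = S⁻¹·BᵀPA = [1.1304 1.4348]
A−BK = [-0.2609 0.1304; 3.2609 1.3696]
AᵀP(A−BK) = [10.3043 6.8478; 6.8478 5.5761]
P' = Q + AᵀP(A−BK) = [21.5543 3.8478; 3.8478 6.5761]
tr(P') = 28.1304

1.1304 1.4348


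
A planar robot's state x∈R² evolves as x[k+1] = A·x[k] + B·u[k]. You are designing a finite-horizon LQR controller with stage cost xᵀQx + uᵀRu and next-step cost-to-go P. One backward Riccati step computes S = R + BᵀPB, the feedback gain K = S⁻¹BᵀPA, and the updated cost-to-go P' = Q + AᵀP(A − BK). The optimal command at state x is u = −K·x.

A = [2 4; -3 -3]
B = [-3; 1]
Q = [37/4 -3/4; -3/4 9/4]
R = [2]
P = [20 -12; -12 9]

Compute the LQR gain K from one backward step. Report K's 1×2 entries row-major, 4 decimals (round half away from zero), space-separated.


BᵀP = [-72.0000 45.0000]
S = R + BᵀPB = [2] + [261.0000] = [263.0000]
BᵀPA = [-279.0000 -423.0000]
K = S⁻¹·BᵀPA = [-1.0608 -1.6084]
A−BK = [-1.1825 -0.8251; -1.9392 -1.3916]
AᵀP(A−BK) = [9.0266 8.2662; 8.2662 8.6616]
P' = Q + AᵀP(A−BK) = [18.2766 7.5162; 7.5162 10.9116]
tr(P') = 29.1882

-1.0608 -1.6084


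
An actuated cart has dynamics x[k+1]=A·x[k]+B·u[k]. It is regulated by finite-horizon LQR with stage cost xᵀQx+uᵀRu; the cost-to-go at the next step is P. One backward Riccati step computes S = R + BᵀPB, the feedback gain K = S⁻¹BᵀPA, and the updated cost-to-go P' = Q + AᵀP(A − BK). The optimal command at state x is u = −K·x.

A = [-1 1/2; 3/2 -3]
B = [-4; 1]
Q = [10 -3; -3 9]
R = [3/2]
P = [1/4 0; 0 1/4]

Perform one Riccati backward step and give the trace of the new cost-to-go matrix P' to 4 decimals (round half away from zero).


BᵀP = [-1.0000 0.2500]
S = R + BᵀPB = [3/2] + [4.2500] = [5.7500]
BᵀPA = [1.3750 -1.2500]
K = S⁻¹·BᵀPA = [0.2391 -0.2174]
A−BK = [-0.0435 -0.3696; 1.2609 -2.7826]
AᵀP(A−BK) = [0.4837 -0.9511; -0.9511 2.0408]
P' = Q + AᵀP(A−BK) = [10.4837 -3.9511; -3.9511 11.0408]
tr(P') = 21.5245

21.5245


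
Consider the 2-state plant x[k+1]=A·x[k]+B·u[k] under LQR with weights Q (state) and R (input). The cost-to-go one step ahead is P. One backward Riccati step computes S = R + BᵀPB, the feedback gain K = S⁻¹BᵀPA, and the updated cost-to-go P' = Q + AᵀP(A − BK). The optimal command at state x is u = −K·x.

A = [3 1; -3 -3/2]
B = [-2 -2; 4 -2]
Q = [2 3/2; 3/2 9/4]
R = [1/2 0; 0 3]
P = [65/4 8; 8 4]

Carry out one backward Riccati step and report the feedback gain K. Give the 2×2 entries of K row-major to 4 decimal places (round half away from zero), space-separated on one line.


-0.6719 -0.2783 -0.4921 -0.0826

BᵀP = [-0.5000 0.0000; -48.5000 -24.0000]
S = R + BᵀPB = [1/2 0; 0 3] + [1.0000 1.0000; 1.0000 145.0000] = [1.5000 1.0000; 1.0000 148.0000]
BᵀPA = [-1.5000 -0.5000; -73.5000 -12.5000]
K = S⁻¹·BᵀPA = [-0.6719 -0.2783; -0.4921 -0.0826]
A−BK = [0.6719 0.2783; -1.2964 -0.5520]
AᵀP(A−BK) = [1.0741 0.2630; 0.2630 0.0786]
P' = Q + AᵀP(A−BK) = [3.0741 1.7630; 1.7630 2.3286]
tr(P') = 5.4027


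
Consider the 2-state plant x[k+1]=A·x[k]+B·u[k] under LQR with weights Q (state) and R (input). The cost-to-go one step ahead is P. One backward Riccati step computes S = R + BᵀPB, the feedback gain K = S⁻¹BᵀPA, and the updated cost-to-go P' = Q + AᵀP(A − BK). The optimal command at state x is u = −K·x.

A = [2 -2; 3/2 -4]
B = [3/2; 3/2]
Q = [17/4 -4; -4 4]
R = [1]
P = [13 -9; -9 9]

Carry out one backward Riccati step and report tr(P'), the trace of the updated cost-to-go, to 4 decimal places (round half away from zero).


BᵀP = [6.0000 0.0000]
S = R + BᵀPB = [1] + [9.0000] = [10.0000]
BᵀPA = [12.0000 -12.0000]
K = S⁻¹·BᵀPA = [1.2000 -1.2000]
A−BK = [0.2000 -0.2000; -0.3000 -2.2000]
AᵀP(A−BK) = [3.8500 7.4000; 7.4000 37.6000]
P' = Q + AᵀP(A−BK) = [8.1000 3.4000; 3.4000 41.6000]
tr(P') = 49.7000

49.7000


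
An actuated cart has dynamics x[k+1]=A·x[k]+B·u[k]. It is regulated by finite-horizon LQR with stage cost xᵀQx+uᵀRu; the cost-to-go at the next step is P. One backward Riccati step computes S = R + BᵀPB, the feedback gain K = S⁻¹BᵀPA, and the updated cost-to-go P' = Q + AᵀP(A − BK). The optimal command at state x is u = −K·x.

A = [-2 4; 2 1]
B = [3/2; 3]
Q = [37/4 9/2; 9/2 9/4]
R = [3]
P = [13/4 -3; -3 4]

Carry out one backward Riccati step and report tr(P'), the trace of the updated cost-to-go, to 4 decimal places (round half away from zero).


64.3155

BᵀP = [-4.1250 7.5000]
S = R + BᵀPB = [3] + [16.3125] = [19.3125]
BᵀPA = [23.2500 -9.0000]
K = S⁻¹·BᵀPA = [1.2039 -0.4660]
A−BK = [-3.8058 4.6990; -1.6117 2.3981]
AᵀP(A−BK) = [25.0097 -25.1650; -25.1650 27.8058]
P' = Q + AᵀP(A−BK) = [34.2597 -20.6650; -20.6650 30.0558]
tr(P') = 64.3155


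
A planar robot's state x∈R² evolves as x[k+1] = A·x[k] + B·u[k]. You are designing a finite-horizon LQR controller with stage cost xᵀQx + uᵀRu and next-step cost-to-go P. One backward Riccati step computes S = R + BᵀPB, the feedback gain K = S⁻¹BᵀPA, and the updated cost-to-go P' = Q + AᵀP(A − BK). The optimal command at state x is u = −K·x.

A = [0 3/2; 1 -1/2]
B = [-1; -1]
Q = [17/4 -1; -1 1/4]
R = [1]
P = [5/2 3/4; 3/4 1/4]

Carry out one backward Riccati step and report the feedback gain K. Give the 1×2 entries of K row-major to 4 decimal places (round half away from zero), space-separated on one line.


BᵀP = [-3.2500 -1.0000]
S = R + BᵀPB = [1] + [4.2500] = [5.2500]
BᵀPA = [-1.0000 -4.3750]
K = S⁻¹·BᵀPA = [-0.1905 -0.8333]
A−BK = [-0.1905 0.6667; 0.8095 -1.3333]
AᵀP(A−BK) = [0.0595 0.1667; 0.1667 0.9167]
P' = Q + AᵀP(A−BK) = [4.3095 -0.8333; -0.8333 1.1667]
tr(P') = 5.4762

-0.1905 -0.8333


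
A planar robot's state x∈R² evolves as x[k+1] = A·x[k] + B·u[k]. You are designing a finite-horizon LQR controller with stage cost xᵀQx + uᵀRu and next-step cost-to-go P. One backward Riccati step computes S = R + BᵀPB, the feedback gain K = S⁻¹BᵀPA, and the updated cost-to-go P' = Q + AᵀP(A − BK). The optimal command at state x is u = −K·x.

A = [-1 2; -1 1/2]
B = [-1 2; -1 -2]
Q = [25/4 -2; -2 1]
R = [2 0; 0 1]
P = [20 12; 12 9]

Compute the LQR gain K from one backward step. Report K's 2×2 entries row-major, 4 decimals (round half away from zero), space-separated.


BᵀP = [-32.0000 -21.0000; 16.0000 6.0000]
S = R + BᵀPB = [2 0; 0 1] + [53.0000 -22.0000; -22.0000 20.0000] = [55.0000 -22.0000; -22.0000 21.0000]
BᵀPA = [53.0000 -74.5000; -22.0000 35.0000]
K = S⁻¹·BᵀPA = [0.9374 -1.1841; -0.0656 0.4262]
A−BK = [0.0686 -0.0365; -0.1937 0.1684]
AᵀP(A−BK) = [1.8748 -2.3681; -2.3681 3.1200]
P' = Q + AᵀP(A−BK) = [8.1248 -4.3681; -4.3681 4.1200]
tr(P') = 12.2448

0.9374 -1.1841 -0.0656 0.4262


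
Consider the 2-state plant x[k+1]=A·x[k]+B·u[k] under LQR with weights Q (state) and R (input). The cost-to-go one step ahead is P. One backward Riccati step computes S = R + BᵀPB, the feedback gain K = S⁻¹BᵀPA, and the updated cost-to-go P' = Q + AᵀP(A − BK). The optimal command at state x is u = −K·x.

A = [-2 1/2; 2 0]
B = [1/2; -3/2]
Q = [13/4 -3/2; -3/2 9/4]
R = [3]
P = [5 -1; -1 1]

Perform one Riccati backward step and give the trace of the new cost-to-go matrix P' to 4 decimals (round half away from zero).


20.2500

BᵀP = [4.0000 -2.0000]
S = R + BᵀPB = [3] + [5.0000] = [8.0000]
BᵀPA = [-12.0000 2.0000]
K = S⁻¹·BᵀPA = [-1.5000 0.2500]
A−BK = [-1.2500 0.3750; -0.2500 0.3750]
AᵀP(A−BK) = [14.0000 -3.0000; -3.0000 0.7500]
P' = Q + AᵀP(A−BK) = [17.2500 -4.5000; -4.5000 3.0000]
tr(P') = 20.2500


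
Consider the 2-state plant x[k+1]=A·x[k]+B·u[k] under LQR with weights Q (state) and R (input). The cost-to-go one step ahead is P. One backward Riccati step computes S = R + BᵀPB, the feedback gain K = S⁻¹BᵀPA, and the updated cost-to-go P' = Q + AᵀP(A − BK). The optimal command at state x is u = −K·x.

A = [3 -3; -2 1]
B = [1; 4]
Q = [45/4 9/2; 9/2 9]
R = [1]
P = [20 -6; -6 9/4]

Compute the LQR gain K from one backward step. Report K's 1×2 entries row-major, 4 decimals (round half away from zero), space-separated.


-2.0000 1.6667

BᵀP = [-4.0000 3.0000]
S = R + BᵀPB = [1] + [8.0000] = [9.0000]
BᵀPA = [-18.0000 15.0000]
K = S⁻¹·BᵀPA = [-2.0000 1.6667]
A−BK = [5.0000 -4.6667; 6.0000 -5.6667]
AᵀP(A−BK) = [225.0000 -208.5000; -208.5000 193.2500]
P' = Q + AᵀP(A−BK) = [236.2500 -204.0000; -204.0000 202.2500]
tr(P') = 438.5000


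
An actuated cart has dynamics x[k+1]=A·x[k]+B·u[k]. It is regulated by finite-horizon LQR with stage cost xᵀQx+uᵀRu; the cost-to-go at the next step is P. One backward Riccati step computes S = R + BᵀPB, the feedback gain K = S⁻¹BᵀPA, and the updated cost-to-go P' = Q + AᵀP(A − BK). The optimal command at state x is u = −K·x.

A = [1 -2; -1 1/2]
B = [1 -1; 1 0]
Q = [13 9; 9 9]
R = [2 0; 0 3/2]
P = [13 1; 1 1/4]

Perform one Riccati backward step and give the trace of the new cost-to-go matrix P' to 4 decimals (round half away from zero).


BᵀP = [14.0000 1.2500; -13.0000 -1.0000]
S = R + BᵀPB = [2 0; 0 3/2] + [15.2500 -14.0000; -14.0000 13.0000] = [17.2500 -14.0000; -14.0000 14.5000]
BᵀPA = [12.7500 -27.3750; -12.0000 25.5000]
K = S⁻¹·BᵀPA = [0.3118 -0.7379; -0.5266 1.0462]
A−BK = [0.1617 -0.2159; -1.3118 1.2379]
AᵀP(A−BK) = [0.9561 -1.6628; -1.6628 3.1853]
P' = Q + AᵀP(A−BK) = [13.9561 7.3372; 7.3372 12.1853]
tr(P') = 26.1415

26.1415


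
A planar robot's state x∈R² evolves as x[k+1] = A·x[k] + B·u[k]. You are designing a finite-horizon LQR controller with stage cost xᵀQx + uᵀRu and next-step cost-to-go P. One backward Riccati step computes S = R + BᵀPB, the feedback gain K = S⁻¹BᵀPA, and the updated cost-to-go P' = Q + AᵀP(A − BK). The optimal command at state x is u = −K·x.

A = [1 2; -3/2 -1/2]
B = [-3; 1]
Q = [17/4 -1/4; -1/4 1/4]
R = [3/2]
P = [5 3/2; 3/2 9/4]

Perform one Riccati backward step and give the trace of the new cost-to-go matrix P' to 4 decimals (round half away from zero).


8.2028

BᵀP = [-13.5000 -2.2500]
S = R + BᵀPB = [3/2] + [38.2500] = [39.7500]
BᵀPA = [-10.1250 -25.8750]
K = S⁻¹·BᵀPA = [-0.2547 -0.6509]
A−BK = [0.2358 0.0472; -1.2453 0.1509]
AᵀP(A−BK) = [2.9835 -0.1533; -0.1533 0.7193]
P' = Q + AᵀP(A−BK) = [7.2335 -0.4033; -0.4033 0.9693]
tr(P') = 8.2028


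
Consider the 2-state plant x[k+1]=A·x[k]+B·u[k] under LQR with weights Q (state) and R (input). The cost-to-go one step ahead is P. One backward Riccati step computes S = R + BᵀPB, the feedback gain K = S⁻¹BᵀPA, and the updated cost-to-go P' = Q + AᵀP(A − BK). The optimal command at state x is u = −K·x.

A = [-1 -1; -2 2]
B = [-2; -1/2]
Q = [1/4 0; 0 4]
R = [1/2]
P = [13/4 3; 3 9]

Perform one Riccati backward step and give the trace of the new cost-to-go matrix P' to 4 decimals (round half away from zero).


BᵀP = [-8.0000 -10.5000]
S = R + BᵀPB = [1/2] + [21.2500] = [21.7500]
BᵀPA = [29.0000 -13.0000]
K = S⁻¹·BᵀPA = [1.3333 -0.5977]
A−BK = [1.6667 -2.1954; -1.3333 1.7011]
AᵀP(A−BK) = [12.5833 -15.4167; -15.4167 19.4799]
P' = Q + AᵀP(A−BK) = [12.8333 -15.4167; -15.4167 23.4799]
tr(P') = 36.3132

36.3132


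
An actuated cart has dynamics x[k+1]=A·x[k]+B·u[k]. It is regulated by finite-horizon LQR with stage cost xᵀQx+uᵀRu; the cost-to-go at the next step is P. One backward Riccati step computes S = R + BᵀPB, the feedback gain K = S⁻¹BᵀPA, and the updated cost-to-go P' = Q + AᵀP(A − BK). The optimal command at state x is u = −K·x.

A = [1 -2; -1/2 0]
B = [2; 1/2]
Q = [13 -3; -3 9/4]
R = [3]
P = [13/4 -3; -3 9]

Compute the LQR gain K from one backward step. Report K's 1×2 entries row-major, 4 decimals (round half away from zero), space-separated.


BᵀP = [5.0000 -1.5000]
S = R + BᵀPB = [3] + [9.2500] = [12.2500]
BᵀPA = [5.7500 -10.0000]
K = S⁻¹·BᵀPA = [0.4694 -0.8163]
A−BK = [0.0612 -0.3673; -0.7347 0.4082]
AᵀP(A−BK) = [5.8010 -4.8061; -4.8061 4.8367]
P' = Q + AᵀP(A−BK) = [18.8010 -7.8061; -7.8061 7.0867]
tr(P') = 25.8878

0.4694 -0.8163


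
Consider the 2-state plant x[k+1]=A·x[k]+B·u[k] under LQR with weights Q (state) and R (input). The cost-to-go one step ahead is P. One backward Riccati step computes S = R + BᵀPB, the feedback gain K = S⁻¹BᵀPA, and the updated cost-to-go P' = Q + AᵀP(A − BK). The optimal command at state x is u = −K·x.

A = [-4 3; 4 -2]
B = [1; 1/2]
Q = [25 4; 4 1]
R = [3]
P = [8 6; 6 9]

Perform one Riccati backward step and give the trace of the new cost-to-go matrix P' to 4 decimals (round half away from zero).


BᵀP = [11.0000 10.5000]
S = R + BᵀPB = [3] + [16.2500] = [19.2500]
BᵀPA = [-2.0000 12.0000]
K = S⁻¹·BᵀPA = [-0.1039 0.6234]
A−BK = [-3.8961 2.3766; 4.0519 -2.3117]
AᵀP(A−BK) = [79.7922 -46.7532; -46.7532 28.5195]
P' = Q + AᵀP(A−BK) = [104.7922 -42.7532; -42.7532 29.5195]
tr(P') = 134.3117

134.3117


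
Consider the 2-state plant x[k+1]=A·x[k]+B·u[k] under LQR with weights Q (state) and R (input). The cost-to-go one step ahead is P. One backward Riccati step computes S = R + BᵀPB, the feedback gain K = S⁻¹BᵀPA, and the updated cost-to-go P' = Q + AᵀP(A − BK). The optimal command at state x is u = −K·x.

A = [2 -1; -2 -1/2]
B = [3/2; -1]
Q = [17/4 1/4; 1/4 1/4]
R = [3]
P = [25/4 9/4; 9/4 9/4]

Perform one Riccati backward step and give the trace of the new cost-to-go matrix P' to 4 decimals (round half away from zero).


BᵀP = [7.1250 1.1250]
S = R + BᵀPB = [3] + [9.5625] = [12.5625]
BᵀPA = [12.0000 -7.6875]
K = S⁻¹·BᵀPA = [0.9552 -0.6119]
A−BK = [0.5672 -0.0821; -1.0448 -1.1119]
AᵀP(A−BK) = [4.5373 -0.6567; -0.6567 4.3582]
P' = Q + AᵀP(A−BK) = [8.7873 -0.4067; -0.4067 4.6082]
tr(P') = 13.3955

13.3955


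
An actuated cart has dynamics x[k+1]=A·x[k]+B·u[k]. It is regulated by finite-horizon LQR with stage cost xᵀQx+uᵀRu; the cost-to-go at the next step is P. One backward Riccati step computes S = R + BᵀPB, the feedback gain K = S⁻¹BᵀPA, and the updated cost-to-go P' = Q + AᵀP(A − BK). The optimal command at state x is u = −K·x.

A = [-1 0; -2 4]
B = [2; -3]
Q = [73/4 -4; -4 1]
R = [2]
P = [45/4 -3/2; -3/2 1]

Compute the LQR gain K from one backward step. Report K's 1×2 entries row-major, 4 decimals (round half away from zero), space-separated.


-0.2027 -0.3243

BᵀP = [27.0000 -6.0000]
S = R + BᵀPB = [2] + [72.0000] = [74.0000]
BᵀPA = [-15.0000 -24.0000]
K = S⁻¹·BᵀPA = [-0.2027 -0.3243]
A−BK = [-0.5946 0.6486; -2.6081 3.0270]
AᵀP(A−BK) = [6.2095 -6.8649; -6.8649 8.2162]
P' = Q + AᵀP(A−BK) = [24.4595 -10.8649; -10.8649 9.2162]
tr(P') = 33.6757


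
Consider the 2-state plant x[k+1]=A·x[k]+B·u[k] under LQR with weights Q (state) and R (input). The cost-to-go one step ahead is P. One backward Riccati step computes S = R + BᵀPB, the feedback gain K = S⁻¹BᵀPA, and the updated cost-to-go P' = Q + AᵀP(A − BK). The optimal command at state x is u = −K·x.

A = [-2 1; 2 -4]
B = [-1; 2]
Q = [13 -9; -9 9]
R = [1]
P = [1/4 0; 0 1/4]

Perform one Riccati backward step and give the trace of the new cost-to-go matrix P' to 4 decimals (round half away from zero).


25.0000

BᵀP = [-0.2500 0.5000]
S = R + BᵀPB = [1] + [1.2500] = [2.2500]
BᵀPA = [1.5000 -2.2500]
K = S⁻¹·BᵀPA = [0.6667 -1.0000]
A−BK = [-1.3333 0.0000; 0.6667 -2.0000]
AᵀP(A−BK) = [1.0000 -1.0000; -1.0000 2.0000]
P' = Q + AᵀP(A−BK) = [14.0000 -10.0000; -10.0000 11.0000]
tr(P') = 25.0000


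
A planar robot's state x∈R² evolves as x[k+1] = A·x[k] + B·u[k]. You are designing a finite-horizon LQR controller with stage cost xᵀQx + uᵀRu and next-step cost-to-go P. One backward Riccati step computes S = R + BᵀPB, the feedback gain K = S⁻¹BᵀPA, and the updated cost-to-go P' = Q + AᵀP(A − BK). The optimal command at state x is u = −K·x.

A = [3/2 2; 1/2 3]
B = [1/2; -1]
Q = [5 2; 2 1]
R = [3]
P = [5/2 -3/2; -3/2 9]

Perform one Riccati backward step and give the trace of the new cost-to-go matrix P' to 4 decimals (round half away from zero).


44.6515

BᵀP = [2.7500 -9.7500]
S = R + BᵀPB = [3] + [11.1250] = [14.1250]
BᵀPA = [-0.7500 -23.7500]
K = S⁻¹·BᵀPA = [-0.0531 -1.6814]
A−BK = [1.5265 2.8407; 0.4469 1.3186]
AᵀP(A−BK) = [5.5852 11.4889; 11.4889 33.0664]
P' = Q + AᵀP(A−BK) = [10.5852 13.4889; 13.4889 34.0664]
tr(P') = 44.6515


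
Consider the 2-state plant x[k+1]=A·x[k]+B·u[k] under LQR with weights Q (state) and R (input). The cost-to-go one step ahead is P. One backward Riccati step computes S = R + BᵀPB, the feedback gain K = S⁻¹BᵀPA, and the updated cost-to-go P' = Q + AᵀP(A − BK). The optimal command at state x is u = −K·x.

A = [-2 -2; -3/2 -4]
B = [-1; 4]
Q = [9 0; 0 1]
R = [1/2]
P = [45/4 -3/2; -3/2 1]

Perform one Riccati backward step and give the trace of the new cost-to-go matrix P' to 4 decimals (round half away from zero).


63.9843

BᵀP = [-17.2500 5.5000]
S = R + BᵀPB = [1/2] + [39.2500] = [39.7500]
BᵀPA = [26.2500 12.5000]
K = S⁻¹·BᵀPA = [0.6604 0.3145]
A−BK = [-1.3396 -1.6855; -4.1415 -5.2579]
AᵀP(A−BK) = [20.9151 26.2453; 26.2453 33.0692]
P' = Q + AᵀP(A−BK) = [29.9151 26.2453; 26.2453 34.0692]
tr(P') = 63.9843
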